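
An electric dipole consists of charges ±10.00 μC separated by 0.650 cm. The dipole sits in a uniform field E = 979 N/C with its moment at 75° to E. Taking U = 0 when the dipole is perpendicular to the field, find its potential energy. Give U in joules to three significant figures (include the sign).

Dipole moment p = qd = (1.00×10⁻⁵ C)(0.00650 m) = 6.50×10⁻⁸ C·m.
U = −p·E = −pE cosθ.
U = −(6.50×10⁻⁸)(979)·cos75° = -1.647×10⁻⁵ J.

U ≈ -1.65×10⁻⁵ J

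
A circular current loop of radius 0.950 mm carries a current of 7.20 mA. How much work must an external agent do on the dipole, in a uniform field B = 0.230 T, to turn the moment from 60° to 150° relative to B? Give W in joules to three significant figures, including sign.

W ≈ 6.41×10⁻⁹ J

Magnetic moment m = IA = Iπa² = (0.00720)·π·(9.50×10⁻⁴)² = 2.041×10⁻⁸ A·m².
W_ext = ΔU = −mB cosθ₂ + mB cosθ₁ = mB(cosθ₁ − cosθ₂).
W = (2.041×10⁻⁸)(0.230)·(cos60° − cos150°) = (4.694×10⁻⁹)·(+1.3660) = 6.413×10⁻⁹ J.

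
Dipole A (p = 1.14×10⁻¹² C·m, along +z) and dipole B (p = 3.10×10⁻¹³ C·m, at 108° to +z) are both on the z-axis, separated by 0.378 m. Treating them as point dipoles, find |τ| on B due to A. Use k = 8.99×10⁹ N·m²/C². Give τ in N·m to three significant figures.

τ ≈ 1.12×10⁻¹³ N·m

The second dipole sits on the axis of the first, so the field there is axial: E₁ = 2kp₁/r³ along +z.
E₁ = 2(8.99×10⁹)(1.14×10⁻¹²)/(0.378)³ = 0.3795 N/C.
Torque on the second dipole: τ = p₂ E₁ sinθ.
τ = (3.10×10⁻¹³)(0.3795)·sin108° = 1.119×10⁻¹³ N·m.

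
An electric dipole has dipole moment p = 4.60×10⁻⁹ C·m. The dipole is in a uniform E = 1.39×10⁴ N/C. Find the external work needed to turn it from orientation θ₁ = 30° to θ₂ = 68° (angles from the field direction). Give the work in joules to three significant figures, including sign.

W ≈ 3.14×10⁻⁵ J

W_ext = ΔU = U(θ₂) − U(θ₁) = −pE cosθ₂ − (−pE cosθ₁) = pE(cosθ₁ − cosθ₂).
W = (4.60×10⁻⁹)(1.39×10⁴)·(cos30° − cos68°) = (6.394×10⁻⁵)·(+0.4914) = 3.142×10⁻⁵ J.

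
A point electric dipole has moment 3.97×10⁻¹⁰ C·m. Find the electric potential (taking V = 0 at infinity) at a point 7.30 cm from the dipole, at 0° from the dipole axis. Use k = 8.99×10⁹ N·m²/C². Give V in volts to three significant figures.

V ≈ 670 V

The dipole potential is V = kp cosθ / r².
V = (8.99×10⁹)(3.97×10⁻¹⁰)·cos0° / (0.0730)² = 669.7 V.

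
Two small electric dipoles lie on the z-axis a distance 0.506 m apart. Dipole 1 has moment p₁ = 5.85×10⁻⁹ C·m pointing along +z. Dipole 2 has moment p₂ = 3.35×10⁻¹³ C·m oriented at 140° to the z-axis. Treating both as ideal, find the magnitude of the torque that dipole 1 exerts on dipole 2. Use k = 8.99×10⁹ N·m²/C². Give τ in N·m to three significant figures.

The second dipole sits on the axis of the first, so the field there is axial: E₁ = 2kp₁/r³ along +z.
E₁ = 2(8.99×10⁹)(5.85×10⁻⁹)/(0.506)³ = 811.9 N/C.
Torque on the second dipole: τ = p₂ E₁ sinθ.
τ = (3.35×10⁻¹³)(811.9)·sin140° = 1.748×10⁻¹⁰ N·m.

τ ≈ 1.75×10⁻¹⁰ N·m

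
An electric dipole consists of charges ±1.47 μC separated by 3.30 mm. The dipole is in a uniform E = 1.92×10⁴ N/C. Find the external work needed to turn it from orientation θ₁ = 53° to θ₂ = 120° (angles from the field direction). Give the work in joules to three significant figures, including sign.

W ≈ 1.03×10⁻⁴ J

Dipole moment p = qd = (1.47×10⁻⁶ C)(0.00330 m) = 4.851×10⁻⁹ C·m.
W_ext = ΔU = U(θ₂) − U(θ₁) = −pE cosθ₂ − (−pE cosθ₁) = pE(cosθ₁ − cosθ₂).
W = (4.851×10⁻⁹)(1.92×10⁴)·(cos53° − cos120°) = (9.314×10⁻⁵)·(+1.1018) = 1.026×10⁻⁴ J.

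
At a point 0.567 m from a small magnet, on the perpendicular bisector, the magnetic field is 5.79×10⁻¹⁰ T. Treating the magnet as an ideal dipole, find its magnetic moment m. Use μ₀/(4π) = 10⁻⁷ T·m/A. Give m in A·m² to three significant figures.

In the equatorial plane B = (μ₀/4π)·m/r³, so m = Br³·4π/(μ₀).
m = (5.79×10⁻¹⁰)·(0.567)³ / (10⁻⁷) = 0.001055 A·m².

m ≈ 0.00106 A·m²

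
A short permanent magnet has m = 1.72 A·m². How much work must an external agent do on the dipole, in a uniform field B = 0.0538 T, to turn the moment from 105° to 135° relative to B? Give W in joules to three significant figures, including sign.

W ≈ 0.0415 J

W_ext = ΔU = −mB cosθ₂ + mB cosθ₁ = mB(cosθ₁ − cosθ₂).
W = (1.72)(0.0538)·(cos105° − cos135°) = (0.09254)·(+0.4483) = 0.04148 J.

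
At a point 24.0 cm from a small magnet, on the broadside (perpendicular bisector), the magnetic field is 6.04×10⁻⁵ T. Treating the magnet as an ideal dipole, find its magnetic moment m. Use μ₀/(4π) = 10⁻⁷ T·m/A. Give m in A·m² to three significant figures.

m ≈ 8.35 A·m²

In the equatorial plane B = (μ₀/4π)·m/r³, so m = Br³·4π/(μ₀).
m = (6.04×10⁻⁵)·(0.240)³ / (10⁻⁷) = 8.350 A·m².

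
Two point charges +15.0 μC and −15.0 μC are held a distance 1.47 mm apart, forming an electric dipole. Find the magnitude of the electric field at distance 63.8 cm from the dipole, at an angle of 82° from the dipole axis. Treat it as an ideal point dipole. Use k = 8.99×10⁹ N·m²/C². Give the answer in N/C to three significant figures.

E ≈ 785 N/C

Dipole moment p = qd = (1.50×10⁻⁵ C)(0.00147 m) = 2.205×10⁻⁸ C·m.
At angle θ the dipole field magnitude is E = (kp/r³)·√(1 + 3cos²θ).
kp/r³ = (8.99×10⁹)(2.205×10⁻⁸) / (0.638)³ = 763.3 N/C.
√(1 + 3cos²82°) = √(1 + 3·0.0194) = √1.0581 ≈ 1.0286.
E ≈ 763.3 × 1.029 = 785.2 N/C.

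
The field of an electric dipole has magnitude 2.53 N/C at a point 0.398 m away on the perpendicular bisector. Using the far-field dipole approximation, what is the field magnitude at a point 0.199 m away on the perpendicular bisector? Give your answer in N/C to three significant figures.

E ≈ 20.2 N/C

Dipole fields scale as 1/r³ in the far field; the geometry is the same at both points.
E₂ = E₁ · (r₁/r₂)³ = 2.53 · (0.398/0.199)³.
(r₁/r₂)³ = (2)³ = 8.
E₂ ≈ 20.24 N/C.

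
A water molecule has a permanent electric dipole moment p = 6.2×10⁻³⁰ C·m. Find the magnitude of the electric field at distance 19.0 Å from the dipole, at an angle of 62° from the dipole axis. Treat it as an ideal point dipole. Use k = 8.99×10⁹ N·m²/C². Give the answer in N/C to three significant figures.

E ≈ 1.05×10⁷ N/C

At angle θ the dipole field magnitude is E = (kp/r³)·√(1 + 3cos²θ).
kp/r³ = (8.99×10⁹)(6.20×10⁻³⁰) / (1.90×10⁻⁹)³ = 8.126×10⁶ N/C.
√(1 + 3cos²62°) = √(1 + 3·0.2204) = √1.6612 ≈ 1.2889.
E ≈ 8.126×10⁶ × 1.289 = 1.047×10⁷ N/C.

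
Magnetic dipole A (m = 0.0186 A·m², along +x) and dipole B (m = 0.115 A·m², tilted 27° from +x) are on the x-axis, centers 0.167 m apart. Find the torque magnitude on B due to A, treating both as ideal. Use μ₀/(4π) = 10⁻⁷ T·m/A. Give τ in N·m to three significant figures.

Dipole B is on the axis of dipole A, so B₁ there is axial: B₁ = (μ₀/4π)·2m₁/r³ along +x.
B₁ = 2(10⁻⁷)(0.0186)/(0.167)³ = 7.987×10⁻⁷ T.
τ = m₂ B₁ sinθ.
τ = (0.115)(7.987×10⁻⁷)·sin27° = 4.170×10⁻⁸ N·m.

τ ≈ 4.17×10⁻⁸ N·m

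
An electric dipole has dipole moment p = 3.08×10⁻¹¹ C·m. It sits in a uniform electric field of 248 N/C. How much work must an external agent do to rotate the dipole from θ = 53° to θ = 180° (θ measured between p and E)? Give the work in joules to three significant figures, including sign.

W_ext = ΔU = U(θ₂) − U(θ₁) = −pE cosθ₂ − (−pE cosθ₁) = pE(cosθ₁ − cosθ₂).
W = (3.08×10⁻¹¹)(248)·(cos53° − cos180°) = (7.638×10⁻⁹)·(+1.6018) = 1.224×10⁻⁸ J.

W ≈ 1.22×10⁻⁸ J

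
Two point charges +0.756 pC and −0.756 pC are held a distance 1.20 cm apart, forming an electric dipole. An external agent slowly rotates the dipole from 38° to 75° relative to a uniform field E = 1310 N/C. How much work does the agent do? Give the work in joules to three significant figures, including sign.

Dipole moment p = qd = (7.56×10⁻¹³ C)(0.0120 m) = 9.072×10⁻¹⁵ C·m.
W_ext = ΔU = U(θ₂) − U(θ₁) = −pE cosθ₂ − (−pE cosθ₁) = pE(cosθ₁ − cosθ₂).
W = (9.072×10⁻¹⁵)(1310)·(cos38° − cos75°) = (1.188×10⁻¹¹)·(+0.5292) = 6.289×10⁻¹² J.

W ≈ 6.29×10⁻¹² J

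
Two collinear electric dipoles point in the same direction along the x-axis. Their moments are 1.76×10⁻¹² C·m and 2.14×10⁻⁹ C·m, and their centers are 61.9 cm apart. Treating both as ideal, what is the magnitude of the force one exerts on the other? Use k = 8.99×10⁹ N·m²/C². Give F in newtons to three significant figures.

On-axis field of dipole 1 at distance r: E = 2kp₁/r³. Force on dipole 2 is F = p₂·dE/dr (gradient along axis).
dE/dr = −6kp₁/r⁴, so |F| = 6kp₁p₂/r⁴ (attractive for aligned moments).
F = 6(8.99×10⁹)(1.76×10⁻¹²)(2.14×10⁻⁹)/(0.619)⁴ = 1.384×10⁻⁹ N.

F ≈ 1.38×10⁻⁹ N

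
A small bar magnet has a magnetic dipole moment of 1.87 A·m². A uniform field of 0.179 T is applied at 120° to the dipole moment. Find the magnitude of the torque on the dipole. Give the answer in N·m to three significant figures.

Torque on a magnetic dipole: τ = mB sinθ.
τ = (1.87)(0.179)·sin120° = 0.2899 N·m.

τ ≈ 0.290 N·m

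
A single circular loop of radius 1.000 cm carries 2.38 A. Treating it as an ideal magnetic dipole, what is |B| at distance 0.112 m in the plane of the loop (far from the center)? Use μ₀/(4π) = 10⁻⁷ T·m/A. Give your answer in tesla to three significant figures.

Magnetic moment m = IA = Iπa² = (2.38)·π·(0.0100)² = 7.477×10⁻⁴ A·m².
In the equatorial plane B = (μ₀/4π)·m/r³ (half the axial value).
B = (10⁻⁷)·(7.477×10⁻⁴) / (0.112)³ = 5.322×10⁻⁸ T.

B ≈ 5.32×10⁻⁸ T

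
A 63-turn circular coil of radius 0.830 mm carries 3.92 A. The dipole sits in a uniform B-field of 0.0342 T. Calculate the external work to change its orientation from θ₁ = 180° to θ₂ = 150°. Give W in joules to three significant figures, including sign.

m = NIA = NIπa² = 63·(3.92)·π·(8.30×10⁻⁴)² = 5.345×10⁻⁴ A·m².
W_ext = ΔU = −mB cosθ₂ + mB cosθ₁ = mB(cosθ₁ − cosθ₂).
W = (5.345×10⁻⁴)(0.0342)·(cos180° − cos150°) = (1.828×10⁻⁵)·(-0.1340) = -2.449×10⁻⁶ J.

W ≈ -2.45×10⁻⁶ J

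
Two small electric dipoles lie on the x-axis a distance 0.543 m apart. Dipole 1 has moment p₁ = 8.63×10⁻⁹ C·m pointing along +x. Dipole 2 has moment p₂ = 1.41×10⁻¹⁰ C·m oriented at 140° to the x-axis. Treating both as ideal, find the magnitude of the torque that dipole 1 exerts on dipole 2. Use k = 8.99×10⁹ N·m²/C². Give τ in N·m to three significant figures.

τ ≈ 8.78×10⁻⁸ N·m

The second dipole sits on the axis of the first, so the field there is axial: E₁ = 2kp₁/r³ along +x.
E₁ = 2(8.99×10⁹)(8.63×10⁻⁹)/(0.543)³ = 969.2 N/C.
Torque on the second dipole: τ = p₂ E₁ sinθ.
τ = (1.41×10⁻¹⁰)(969.2)·sin140° = 8.784×10⁻⁸ N·m.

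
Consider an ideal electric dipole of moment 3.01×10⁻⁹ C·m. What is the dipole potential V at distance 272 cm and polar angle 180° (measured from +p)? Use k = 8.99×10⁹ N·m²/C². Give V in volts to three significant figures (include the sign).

The dipole potential is V = kp cosθ / r².
V = (8.99×10⁹)(3.01×10⁻⁹)·cos180° / (2.72)² = -3.658 V.

V ≈ -3.66 V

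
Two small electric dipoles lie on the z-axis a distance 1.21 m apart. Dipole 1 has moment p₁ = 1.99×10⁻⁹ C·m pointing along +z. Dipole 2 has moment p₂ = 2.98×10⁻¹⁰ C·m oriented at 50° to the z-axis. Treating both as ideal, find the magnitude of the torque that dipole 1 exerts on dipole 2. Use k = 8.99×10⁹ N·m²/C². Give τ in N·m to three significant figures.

τ ≈ 4.61×10⁻⁹ N·m

The second dipole sits on the axis of the first, so the field there is axial: E₁ = 2kp₁/r³ along +z.
E₁ = 2(8.99×10⁹)(1.99×10⁻⁹)/(1.21)³ = 20.20 N/C.
Torque on the second dipole: τ = p₂ E₁ sinθ.
τ = (2.98×10⁻¹⁰)(20.20)·sin50° = 4.611×10⁻⁹ N·m.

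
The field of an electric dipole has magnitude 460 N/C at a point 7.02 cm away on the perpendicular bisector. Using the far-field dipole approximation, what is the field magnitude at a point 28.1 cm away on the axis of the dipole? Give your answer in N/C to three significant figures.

E ≈ 14.3 N/C

Dipole fields scale as 1/r³ in the far field.
The axial field is twice the equatorial field at the same r, so the geometry factor is 2/1.
E₂ = E₁ · (2/1) · (r₁/r₂)³ = 460 · 2 · (7.02/28.1)³.
(r₁/r₂)³ = (0.2498)³ = 0.01559.
E₂ ≈ 14.34 N/C.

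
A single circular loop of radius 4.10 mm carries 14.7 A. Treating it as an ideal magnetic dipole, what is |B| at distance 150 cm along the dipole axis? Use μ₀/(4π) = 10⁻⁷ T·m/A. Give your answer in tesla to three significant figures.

Magnetic moment m = IA = Iπa² = (14.7)·π·(0.00410)² = 7.763×10⁻⁴ A·m².
On axis B = (μ₀/4π)·2m/r³.
B = 2·(10⁻⁷)·(7.763×10⁻⁴) / (1.50)³ = 4.600×10⁻¹¹ T.

B ≈ 4.60×10⁻¹¹ T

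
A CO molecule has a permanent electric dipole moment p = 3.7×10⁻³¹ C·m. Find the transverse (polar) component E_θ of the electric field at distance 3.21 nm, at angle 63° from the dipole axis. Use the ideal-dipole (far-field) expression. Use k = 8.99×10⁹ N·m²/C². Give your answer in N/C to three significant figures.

For a dipole, E_θ = (kp sinθ)/r³.
kp/r³ = (8.99×10⁹)(3.70×10⁻³¹)/(3.21×10⁻⁹)³ = 1.006×10⁵ N/C.
E_θ = 1.006×10⁵·sin63° = 8.960×10⁴ N/C.

E_θ ≈ 8.96×10⁴ N/C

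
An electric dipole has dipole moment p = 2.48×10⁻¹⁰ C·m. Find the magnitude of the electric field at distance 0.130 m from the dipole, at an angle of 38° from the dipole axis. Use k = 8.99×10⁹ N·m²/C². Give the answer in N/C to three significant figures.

E ≈ 1720 N/C

At angle θ the dipole field magnitude is E = (kp/r³)·√(1 + 3cos²θ).
kp/r³ = (8.99×10⁹)(2.48×10⁻¹⁰) / (0.130)³ = 1015 N/C.
√(1 + 3cos²38°) = √(1 + 3·0.6210) = √2.8629 ≈ 1.6920.
E ≈ 1015 × 1.692 = 1717 N/C.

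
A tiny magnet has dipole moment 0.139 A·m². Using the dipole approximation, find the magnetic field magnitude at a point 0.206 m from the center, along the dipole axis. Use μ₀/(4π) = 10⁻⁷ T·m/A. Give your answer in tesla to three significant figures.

On axis B = (μ₀/4π)·2m/r³.
B = 2·(10⁻⁷)·(0.139) / (0.206)³ = 3.180×10⁻⁶ T.

B ≈ 3.18×10⁻⁶ T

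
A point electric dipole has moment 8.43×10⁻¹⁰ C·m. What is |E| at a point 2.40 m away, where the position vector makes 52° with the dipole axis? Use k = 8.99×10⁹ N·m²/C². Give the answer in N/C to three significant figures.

E ≈ 0.801 N/C

At angle θ the dipole field magnitude is E = (kp/r³)·√(1 + 3cos²θ).
kp/r³ = (8.99×10⁹)(8.43×10⁻¹⁰) / (2.40)³ = 0.5482 N/C.
√(1 + 3cos²52°) = √(1 + 3·0.3790) = √2.1371 ≈ 1.4619.
E ≈ 0.5482 × 1.462 = 0.8014 N/C.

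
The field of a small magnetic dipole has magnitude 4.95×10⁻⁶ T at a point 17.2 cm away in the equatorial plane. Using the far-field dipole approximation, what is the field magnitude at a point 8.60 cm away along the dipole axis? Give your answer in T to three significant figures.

Dipole fields scale as 1/r³ in the far field.
The axial field is twice the equatorial field at the same r, so the geometry factor is 2/1.
B₂ = B₁ · (2/1) · (r₁/r₂)³ = 4.95×10⁻⁶ · 2 · (17.2/8.60)³.
(r₁/r₂)³ = (2)³ = 8.
B₂ ≈ 7.920×10⁻⁵ T.

B ≈ 7.92×10⁻⁵ T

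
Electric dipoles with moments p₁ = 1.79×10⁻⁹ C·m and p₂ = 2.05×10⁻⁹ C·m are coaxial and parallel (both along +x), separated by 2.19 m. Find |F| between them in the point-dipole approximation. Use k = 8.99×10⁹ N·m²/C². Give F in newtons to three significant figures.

On-axis field of dipole 1 at distance r: E = 2kp₁/r³. Force on dipole 2 is F = p₂·dE/dr (gradient along axis).
dE/dr = −6kp₁/r⁴, so |F| = 6kp₁p₂/r⁴ (attractive for aligned moments).
F = 6(8.99×10⁹)(1.79×10⁻⁹)(2.05×10⁻⁹)/(2.19)⁴ = 8.605×10⁻⁹ N.

F ≈ 8.60×10⁻⁹ N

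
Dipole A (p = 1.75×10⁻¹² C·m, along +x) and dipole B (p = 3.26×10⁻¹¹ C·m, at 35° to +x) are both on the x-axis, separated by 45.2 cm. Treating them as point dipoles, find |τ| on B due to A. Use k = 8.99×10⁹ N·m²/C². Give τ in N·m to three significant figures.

τ ≈ 6.37×10⁻¹² N·m

The second dipole sits on the axis of the first, so the field there is axial: E₁ = 2kp₁/r³ along +x.
E₁ = 2(8.99×10⁹)(1.75×10⁻¹²)/(0.452)³ = 0.3407 N/C.
Torque on the second dipole: τ = p₂ E₁ sinθ.
τ = (3.26×10⁻¹¹)(0.3407)·sin35° = 6.371×10⁻¹² N·m.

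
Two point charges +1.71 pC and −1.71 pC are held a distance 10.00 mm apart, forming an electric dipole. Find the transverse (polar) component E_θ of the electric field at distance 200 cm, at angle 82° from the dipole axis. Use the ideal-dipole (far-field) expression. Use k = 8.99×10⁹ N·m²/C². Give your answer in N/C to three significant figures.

E_θ ≈ 1.90×10⁻⁵ N/C

Dipole moment p = qd = (1.71×10⁻¹² C)(0.0100 m) = 1.71×10⁻¹⁴ C·m.
For a dipole, E_θ = (kp sinθ)/r³.
kp/r³ = (8.99×10⁹)(1.71×10⁻¹⁴)/(2.00)³ = 1.922×10⁻⁵ N/C.
E_θ = 1.922×10⁻⁵·sin82° = 1.903×10⁻⁵ N/C.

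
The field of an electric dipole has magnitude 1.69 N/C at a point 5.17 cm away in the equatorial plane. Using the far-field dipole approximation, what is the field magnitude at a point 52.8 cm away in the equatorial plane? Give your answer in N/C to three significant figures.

Dipole fields scale as 1/r³ in the far field; the geometry is the same at both points.
E₂ = E₁ · (r₁/r₂)³ = 1.69 · (5.17/52.8)³.
(r₁/r₂)³ = (0.09792)³ = 0.0009388.
E₂ ≈ 0.001587 N/C.

E ≈ 0.00159 N/C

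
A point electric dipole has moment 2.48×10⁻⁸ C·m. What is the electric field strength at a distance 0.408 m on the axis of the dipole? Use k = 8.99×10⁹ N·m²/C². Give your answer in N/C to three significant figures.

On the dipole axis E = 2kp/r³.
E = 2·(8.99×10⁹)(2.48×10⁻⁸) / (0.408)³ = 6565 N/C.

E ≈ 6570 N/C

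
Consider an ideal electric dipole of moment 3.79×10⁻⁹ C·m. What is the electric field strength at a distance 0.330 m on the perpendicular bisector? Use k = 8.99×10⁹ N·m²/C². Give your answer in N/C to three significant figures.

E ≈ 948 N/C

In the equatorial plane E = kp/r³.
E = (8.99×10⁹)(3.79×10⁻⁹) / (0.330)³ = 948.1 N/C.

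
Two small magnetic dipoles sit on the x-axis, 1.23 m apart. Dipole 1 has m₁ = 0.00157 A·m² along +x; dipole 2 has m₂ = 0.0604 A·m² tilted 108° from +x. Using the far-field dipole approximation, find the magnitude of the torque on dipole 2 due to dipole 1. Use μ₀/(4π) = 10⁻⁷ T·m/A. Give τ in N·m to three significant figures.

τ ≈ 9.69×10⁻¹² N·m

Dipole B is on the axis of dipole A, so B₁ there is axial: B₁ = (μ₀/4π)·2m₁/r³ along +x.
B₁ = 2(10⁻⁷)(0.00157)/(1.23)³ = 1.687×10⁻¹⁰ T.
τ = m₂ B₁ sinθ.
τ = (0.0604)(1.687×10⁻¹⁰)·sin108° = 9.693×10⁻¹² N·m.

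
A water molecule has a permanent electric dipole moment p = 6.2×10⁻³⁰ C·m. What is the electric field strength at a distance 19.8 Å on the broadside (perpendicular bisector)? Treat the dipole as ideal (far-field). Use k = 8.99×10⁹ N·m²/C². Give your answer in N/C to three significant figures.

E ≈ 7.18×10⁶ N/C

On the perpendicular bisector E = kp/r³ (half the axial value at the same distance).
E = (8.99×10⁹)(6.20×10⁻³⁰) / (1.98×10⁻⁹)³ = 7.181×10⁶ N/C.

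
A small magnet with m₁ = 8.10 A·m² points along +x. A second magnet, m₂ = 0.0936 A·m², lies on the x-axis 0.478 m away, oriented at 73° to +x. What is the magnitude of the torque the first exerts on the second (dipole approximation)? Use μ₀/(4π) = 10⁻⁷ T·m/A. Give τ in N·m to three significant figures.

Dipole B is on the axis of dipole A, so B₁ there is axial: B₁ = (μ₀/4π)·2m₁/r³ along +x.
B₁ = 2(10⁻⁷)(8.10)/(0.478)³ = 1.483×10⁻⁵ T.
τ = m₂ B₁ sinθ.
τ = (0.0936)(1.483×10⁻⁵)·sin73° = 1.328×10⁻⁶ N·m.

τ ≈ 1.33×10⁻⁶ N·m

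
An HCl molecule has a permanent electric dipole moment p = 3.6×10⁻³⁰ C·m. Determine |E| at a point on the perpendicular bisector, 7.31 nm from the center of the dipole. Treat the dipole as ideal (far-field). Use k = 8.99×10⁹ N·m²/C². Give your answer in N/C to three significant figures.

E ≈ 8.29×10⁴ N/C

In the equatorial plane E = kp/r³.
E = (8.99×10⁹)(3.60×10⁻³⁰) / (7.31×10⁻⁹)³ = 8.285×10⁴ N/C.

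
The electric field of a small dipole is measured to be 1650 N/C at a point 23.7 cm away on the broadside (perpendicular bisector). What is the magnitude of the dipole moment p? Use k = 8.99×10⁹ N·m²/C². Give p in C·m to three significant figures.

p ≈ 2.44×10⁻⁹ C·m

In the equatorial plane E = kp/r³, so p = Er³/(k).
p = (1650)·(0.237)³ / (8.99×10⁹) = 2.443×10⁻⁹ C·m.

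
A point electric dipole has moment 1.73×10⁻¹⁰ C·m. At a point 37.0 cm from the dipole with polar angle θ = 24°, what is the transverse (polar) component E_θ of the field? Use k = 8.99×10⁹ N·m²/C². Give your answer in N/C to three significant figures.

For a dipole, E_θ = (kp sinθ)/r³.
kp/r³ = (8.99×10⁹)(1.73×10⁻¹⁰)/(0.370)³ = 30.70 N/C.
E_θ = 30.70·sin24° = 12.49 N/C.

E_θ ≈ 12.5 N/C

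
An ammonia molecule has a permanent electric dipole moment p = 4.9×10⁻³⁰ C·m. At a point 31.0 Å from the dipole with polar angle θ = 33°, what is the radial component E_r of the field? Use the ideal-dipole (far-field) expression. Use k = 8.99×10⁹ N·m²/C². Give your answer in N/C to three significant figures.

E_r ≈ 2.48×10⁶ N/C

For a dipole, E_r = (2kp cosθ)/r³.
kp/r³ = (8.99×10⁹)(4.90×10⁻³⁰)/(3.10×10⁻⁹)³ = 1.479×10⁶ N/C.
E_r = 2·1.479×10⁶·cos33° = 2.480×10⁶ N/C.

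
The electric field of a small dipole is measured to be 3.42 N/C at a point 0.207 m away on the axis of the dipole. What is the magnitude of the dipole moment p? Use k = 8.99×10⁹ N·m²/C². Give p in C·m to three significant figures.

On axis E = 2kp/r³, so p = Er³/(2k).
p = (3.42)·(0.207)³ / (2·8.99×10⁹) = 1.687×10⁻¹² C·m.

p ≈ 1.69×10⁻¹² C·m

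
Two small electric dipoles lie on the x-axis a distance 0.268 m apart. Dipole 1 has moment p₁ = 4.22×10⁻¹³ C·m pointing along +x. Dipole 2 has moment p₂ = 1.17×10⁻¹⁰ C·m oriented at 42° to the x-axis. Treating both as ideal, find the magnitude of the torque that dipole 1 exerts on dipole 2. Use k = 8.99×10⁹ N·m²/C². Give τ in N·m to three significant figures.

τ ≈ 3.09×10⁻¹¹ N·m

The second dipole sits on the axis of the first, so the field there is axial: E₁ = 2kp₁/r³ along +x.
E₁ = 2(8.99×10⁹)(4.22×10⁻¹³)/(0.268)³ = 0.3942 N/C.
Torque on the second dipole: τ = p₂ E₁ sinθ.
τ = (1.17×10⁻¹⁰)(0.3942)·sin42° = 3.086×10⁻¹¹ N·m.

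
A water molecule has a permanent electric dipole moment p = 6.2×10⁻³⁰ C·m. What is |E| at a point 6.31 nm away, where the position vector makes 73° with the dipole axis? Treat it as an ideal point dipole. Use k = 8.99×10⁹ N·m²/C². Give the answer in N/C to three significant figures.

At angle θ the dipole field magnitude is E = (kp/r³)·√(1 + 3cos²θ).
kp/r³ = (8.99×10⁹)(6.20×10⁻³⁰) / (6.31×10⁻⁹)³ = 2.219×10⁵ N/C.
√(1 + 3cos²73°) = √(1 + 3·0.0855) = √1.2564 ≈ 1.1209.
E ≈ 2.219×10⁵ × 1.121 = 2.487×10⁵ N/C.

E ≈ 2.49×10⁵ N/C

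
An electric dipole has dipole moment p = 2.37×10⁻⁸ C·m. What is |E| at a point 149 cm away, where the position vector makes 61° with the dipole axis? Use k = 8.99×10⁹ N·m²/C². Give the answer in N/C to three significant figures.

E ≈ 84.1 N/C

At angle θ the dipole field magnitude is E = (kp/r³)·√(1 + 3cos²θ).
kp/r³ = (8.99×10⁹)(2.37×10⁻⁸) / (1.49)³ = 64.41 N/C.
√(1 + 3cos²61°) = √(1 + 3·0.2350) = √1.7051 ≈ 1.3058.
E ≈ 64.41 × 1.306 = 84.11 N/C.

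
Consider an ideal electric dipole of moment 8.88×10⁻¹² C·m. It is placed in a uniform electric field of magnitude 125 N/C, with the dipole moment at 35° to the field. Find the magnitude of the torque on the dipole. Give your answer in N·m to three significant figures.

τ ≈ 6.37×10⁻¹⁰ N·m

Torque on an electric dipole: τ = pE sinθ.
τ = (8.88×10⁻¹²)(125)·sin35° = 6.367×10⁻¹⁰ N·m.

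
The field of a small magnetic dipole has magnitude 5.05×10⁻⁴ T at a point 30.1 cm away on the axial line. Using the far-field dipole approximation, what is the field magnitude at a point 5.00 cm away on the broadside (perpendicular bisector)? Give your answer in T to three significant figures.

Dipole fields scale as 1/r³ in the far field.
The axial field is twice the equatorial field at the same r, so the geometry factor is 1/2.
B₂ = B₁ · (1/2) · (r₁/r₂)³ = 5.05×10⁻⁴ · 0.5 · (30.1/5.00)³.
(r₁/r₂)³ = (6.02)³ = 218.2.
B₂ ≈ 0.05509 T.

B ≈ 0.0551 T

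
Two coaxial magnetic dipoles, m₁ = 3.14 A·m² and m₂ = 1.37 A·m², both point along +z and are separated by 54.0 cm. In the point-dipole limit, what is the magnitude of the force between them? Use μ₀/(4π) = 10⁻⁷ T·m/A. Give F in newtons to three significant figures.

On-axis B of dipole 1: B = (μ₀/4π)·2m₁/r³. Force on dipole 2: F = m₂·dB/dr.
dB/dr = −(μ₀/4π)·6m₁/r⁴, so |F| = (μ₀/4π)·6m₁m₂/r⁴.
F = 6(10⁻⁷)(3.14)(1.37)/(0.540)⁴ = 3.035×10⁻⁵ N.

F ≈ 3.04×10⁻⁵ N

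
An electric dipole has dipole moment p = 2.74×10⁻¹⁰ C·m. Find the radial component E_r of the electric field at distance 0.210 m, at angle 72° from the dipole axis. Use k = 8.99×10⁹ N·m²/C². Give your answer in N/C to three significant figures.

E_r ≈ 164 N/C

For a dipole, E_r = (2kp cosθ)/r³.
kp/r³ = (8.99×10⁹)(2.74×10⁻¹⁰)/(0.210)³ = 266.0 N/C.
E_r = 2·266.0·cos72° = 164.4 N/C.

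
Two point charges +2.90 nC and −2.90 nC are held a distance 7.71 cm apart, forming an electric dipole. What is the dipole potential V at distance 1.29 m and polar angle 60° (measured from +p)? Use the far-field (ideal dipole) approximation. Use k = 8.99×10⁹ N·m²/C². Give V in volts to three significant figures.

Dipole moment p = qd = (2.90×10⁻⁹ C)(0.0771 m) = 2.236×10⁻¹⁰ C·m.
The dipole potential is V = kp cosθ / r².
V = (8.99×10⁹)(2.236×10⁻¹⁰)·cos60° / (1.29)² = 0.6040 V.

V ≈ 0.604 V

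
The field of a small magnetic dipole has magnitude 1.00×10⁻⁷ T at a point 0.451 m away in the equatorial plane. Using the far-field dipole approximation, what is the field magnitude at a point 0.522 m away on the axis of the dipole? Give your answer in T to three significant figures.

Dipole fields scale as 1/r³ in the far field.
The axial field is twice the equatorial field at the same r, so the geometry factor is 2/1.
B₂ = B₁ · (2/1) · (r₁/r₂)³ = 1.00×10⁻⁷ · 2 · (0.451/0.522)³.
(r₁/r₂)³ = (0.864)³ = 0.6449.
B₂ ≈ 1.290×10⁻⁷ T.

B ≈ 1.29×10⁻⁷ T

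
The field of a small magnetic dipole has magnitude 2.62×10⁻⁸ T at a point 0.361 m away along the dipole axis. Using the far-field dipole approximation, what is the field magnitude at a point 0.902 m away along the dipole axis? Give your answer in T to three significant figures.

Dipole fields scale as 1/r³ in the far field; the geometry is the same at both points.
B₂ = B₁ · (r₁/r₂)³ = 2.62×10⁻⁸ · (0.361/0.902)³.
(r₁/r₂)³ = (0.4002)³ = 0.06411.
B₂ ≈ 1.680×10⁻⁹ T.

B ≈ 1.68×10⁻⁹ T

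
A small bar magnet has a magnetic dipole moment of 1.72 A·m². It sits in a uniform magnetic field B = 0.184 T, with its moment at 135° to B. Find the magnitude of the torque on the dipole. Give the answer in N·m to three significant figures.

Torque on a magnetic dipole: τ = mB sinθ.
τ = (1.72)(0.184)·sin135° = 0.2238 N·m.

τ ≈ 0.224 N·m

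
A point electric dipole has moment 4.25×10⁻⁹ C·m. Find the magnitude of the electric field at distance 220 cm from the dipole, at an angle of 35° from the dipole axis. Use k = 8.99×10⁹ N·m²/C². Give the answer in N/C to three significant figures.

At angle θ the dipole field magnitude is E = (kp/r³)·√(1 + 3cos²θ).
kp/r³ = (8.99×10⁹)(4.25×10⁻⁹) / (2.20)³ = 3.588 N/C.
√(1 + 3cos²35°) = √(1 + 3·0.6710) = √3.0130 ≈ 1.7358.
E ≈ 3.588 × 1.736 = 6.228 N/C.

E ≈ 6.23 N/C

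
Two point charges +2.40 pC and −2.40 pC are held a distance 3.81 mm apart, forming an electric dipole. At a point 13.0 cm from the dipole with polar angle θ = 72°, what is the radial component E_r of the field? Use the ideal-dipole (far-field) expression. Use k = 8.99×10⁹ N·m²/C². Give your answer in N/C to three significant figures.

E_r ≈ 0.0231 N/C

Dipole moment p = qd = (2.40×10⁻¹² C)(0.00381 m) = 9.144×10⁻¹⁵ C·m.
For a dipole, E_r = (2kp cosθ)/r³.
kp/r³ = (8.99×10⁹)(9.144×10⁻¹⁵)/(0.130)³ = 0.03742 N/C.
E_r = 2·0.03742·cos72° = 0.02312 N/C.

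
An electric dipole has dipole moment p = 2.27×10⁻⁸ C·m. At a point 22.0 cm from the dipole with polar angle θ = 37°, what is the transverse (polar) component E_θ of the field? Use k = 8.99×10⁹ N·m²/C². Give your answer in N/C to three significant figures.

For a dipole, E_θ = (kp sinθ)/r³.
kp/r³ = (8.99×10⁹)(2.27×10⁻⁸)/(0.220)³ = 1.917×10⁴ N/C.
E_θ = 1.917×10⁴·sin37° = 1.153×10⁴ N/C.

E_θ ≈ 1.15×10⁴ N/C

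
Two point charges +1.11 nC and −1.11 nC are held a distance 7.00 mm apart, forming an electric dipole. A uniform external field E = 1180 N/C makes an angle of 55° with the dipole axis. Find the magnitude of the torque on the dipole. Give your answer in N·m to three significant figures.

Dipole moment p = qd = (1.11×10⁻⁹ C)(0.00700 m) = 7.77×10⁻¹² C·m.
Torque on an electric dipole: τ = pE sinθ.
τ = (7.77×10⁻¹²)(1180)·sin55° = 7.510×10⁻⁹ N·m.

τ ≈ 7.51×10⁻⁹ N·m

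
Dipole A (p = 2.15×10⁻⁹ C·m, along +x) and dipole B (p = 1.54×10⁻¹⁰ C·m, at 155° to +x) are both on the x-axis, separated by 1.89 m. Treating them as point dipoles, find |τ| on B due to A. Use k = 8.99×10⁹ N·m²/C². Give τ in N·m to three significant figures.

τ ≈ 3.73×10⁻¹⁰ N·m

The second dipole sits on the axis of the first, so the field there is axial: E₁ = 2kp₁/r³ along +x.
E₁ = 2(8.99×10⁹)(2.15×10⁻⁹)/(1.89)³ = 5.726 N/C.
Torque on the second dipole: τ = p₂ E₁ sinθ.
τ = (1.54×10⁻¹⁰)(5.726)·sin155° = 3.727×10⁻¹⁰ N·m.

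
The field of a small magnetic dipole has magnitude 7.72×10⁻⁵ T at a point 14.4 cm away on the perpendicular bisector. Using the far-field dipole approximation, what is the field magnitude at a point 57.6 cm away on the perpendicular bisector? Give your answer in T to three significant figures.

Dipole fields scale as 1/r³ in the far field; the geometry is the same at both points.
B₂ = B₁ · (r₁/r₂)³ = 7.72×10⁻⁵ · (14.4/57.6)³.
(r₁/r₂)³ = (0.25)³ = 0.01562.
B₂ ≈ 1.206×10⁻⁶ T.

B ≈ 1.21×10⁻⁶ T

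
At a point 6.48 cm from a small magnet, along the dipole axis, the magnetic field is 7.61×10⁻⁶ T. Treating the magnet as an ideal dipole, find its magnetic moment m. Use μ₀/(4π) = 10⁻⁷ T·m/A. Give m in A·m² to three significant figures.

m ≈ 0.0104 A·m²

On axis B = (μ₀/4π)·2m/r³, so m = Br³·4π/(μ₀·2).
m = (7.61×10⁻⁶)·(0.0648)³ / (2·10⁻⁷) = 0.01035 A·m².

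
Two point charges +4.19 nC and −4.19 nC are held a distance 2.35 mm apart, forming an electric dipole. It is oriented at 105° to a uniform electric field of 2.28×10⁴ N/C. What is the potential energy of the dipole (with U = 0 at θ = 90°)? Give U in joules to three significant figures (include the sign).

U ≈ 5.81×10⁻⁸ J

Dipole moment p = qd = (4.19×10⁻⁹ C)(0.00235 m) = 9.847×10⁻¹² C·m.
U = −p·E = −pE cosθ.
U = −(9.847×10⁻¹²)(2.28×10⁴)·cos105° = 5.811×10⁻⁸ J.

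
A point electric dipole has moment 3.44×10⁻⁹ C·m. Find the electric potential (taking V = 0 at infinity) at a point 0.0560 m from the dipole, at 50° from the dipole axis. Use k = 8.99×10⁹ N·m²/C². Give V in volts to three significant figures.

V ≈ 6340 V

The dipole potential is V = kp cosθ / r².
V = (8.99×10⁹)(3.44×10⁻⁹)·cos50° / (0.0560)² = 6339 V.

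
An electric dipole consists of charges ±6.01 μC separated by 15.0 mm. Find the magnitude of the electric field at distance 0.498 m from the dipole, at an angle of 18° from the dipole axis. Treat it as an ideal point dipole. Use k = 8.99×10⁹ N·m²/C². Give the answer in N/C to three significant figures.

Dipole moment p = qd = (6.01×10⁻⁶ C)(0.0150 m) = 9.015×10⁻⁸ C·m.
At angle θ the dipole field magnitude is E = (kp/r³)·√(1 + 3cos²θ).
kp/r³ = (8.99×10⁹)(9.015×10⁻⁸) / (0.498)³ = 6562 N/C.
√(1 + 3cos²18°) = √(1 + 3·0.9045) = √3.7135 ≈ 1.9271.
E ≈ 6562 × 1.927 = 1.265×10⁴ N/C.

E ≈ 1.26×10⁴ N/C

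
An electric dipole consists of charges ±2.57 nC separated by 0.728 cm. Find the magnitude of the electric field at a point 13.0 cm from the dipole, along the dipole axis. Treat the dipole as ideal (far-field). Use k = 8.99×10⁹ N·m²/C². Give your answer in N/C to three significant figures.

Dipole moment p = qd = (2.57×10⁻⁹ C)(0.00728 m) = 1.871×10⁻¹¹ C·m.
On the dipole axis E = 2kp/r³.
E = 2·(8.99×10⁹)(1.871×10⁻¹¹) / (0.130)³ = 153.1 N/C.

E ≈ 153 N/C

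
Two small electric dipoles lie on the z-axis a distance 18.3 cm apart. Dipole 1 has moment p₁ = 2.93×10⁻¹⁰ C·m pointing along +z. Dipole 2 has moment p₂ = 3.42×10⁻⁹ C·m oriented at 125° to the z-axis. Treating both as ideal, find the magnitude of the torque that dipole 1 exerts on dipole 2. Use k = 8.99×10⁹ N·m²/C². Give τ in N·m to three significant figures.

The second dipole sits on the axis of the first, so the field there is axial: E₁ = 2kp₁/r³ along +z.
E₁ = 2(8.99×10⁹)(2.93×10⁻¹⁰)/(0.183)³ = 859.6 N/C.
Torque on the second dipole: τ = p₂ E₁ sinθ.
τ = (3.42×10⁻⁹)(859.6)·sin125° = 2.408×10⁻⁶ N·m.

τ ≈ 2.41×10⁻⁶ N·m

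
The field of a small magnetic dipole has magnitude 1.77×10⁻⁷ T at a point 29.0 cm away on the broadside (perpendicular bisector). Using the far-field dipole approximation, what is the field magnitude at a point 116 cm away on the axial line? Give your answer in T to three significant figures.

Dipole fields scale as 1/r³ in the far field.
The axial field is twice the equatorial field at the same r, so the geometry factor is 2/1.
B₂ = B₁ · (2/1) · (r₁/r₂)³ = 1.77×10⁻⁷ · 2 · (29.0/116)³.
(r₁/r₂)³ = (0.25)³ = 0.01562.
B₂ ≈ 5.531×10⁻⁹ T.

B ≈ 5.53×10⁻⁹ T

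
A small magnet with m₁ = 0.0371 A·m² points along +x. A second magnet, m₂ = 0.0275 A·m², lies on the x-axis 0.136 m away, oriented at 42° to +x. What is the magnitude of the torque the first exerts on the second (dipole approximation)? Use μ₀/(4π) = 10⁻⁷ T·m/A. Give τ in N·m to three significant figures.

Dipole B is on the axis of dipole A, so B₁ there is axial: B₁ = (μ₀/4π)·2m₁/r³ along +x.
B₁ = 2(10⁻⁷)(0.0371)/(0.136)³ = 2.950×10⁻⁶ T.
τ = m₂ B₁ sinθ.
τ = (0.0275)(2.950×10⁻⁶)·sin42° = 5.428×10⁻⁸ N·m.

τ ≈ 5.43×10⁻⁸ N·m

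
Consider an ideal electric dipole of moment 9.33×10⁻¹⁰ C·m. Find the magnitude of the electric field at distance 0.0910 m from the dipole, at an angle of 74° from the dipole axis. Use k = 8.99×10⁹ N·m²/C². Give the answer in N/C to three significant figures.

E ≈ 1.23×10⁴ N/C

At angle θ the dipole field magnitude is E = (kp/r³)·√(1 + 3cos²θ).
kp/r³ = (8.99×10⁹)(9.33×10⁻¹⁰) / (0.0910)³ = 1.113×10⁴ N/C.
√(1 + 3cos²74°) = √(1 + 3·0.0760) = √1.2279 ≈ 1.1081.
E ≈ 1.113×10⁴ × 1.108 = 1.233×10⁴ N/C.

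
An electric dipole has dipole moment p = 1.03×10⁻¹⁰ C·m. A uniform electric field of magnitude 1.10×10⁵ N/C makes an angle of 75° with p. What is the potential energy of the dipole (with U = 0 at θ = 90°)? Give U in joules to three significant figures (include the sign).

U = −p·E = −pE cosθ.
U = −(1.03×10⁻¹⁰)(1.10×10⁵)·cos75° = -2.932×10⁻⁶ J.

U ≈ -2.93×10⁻⁶ J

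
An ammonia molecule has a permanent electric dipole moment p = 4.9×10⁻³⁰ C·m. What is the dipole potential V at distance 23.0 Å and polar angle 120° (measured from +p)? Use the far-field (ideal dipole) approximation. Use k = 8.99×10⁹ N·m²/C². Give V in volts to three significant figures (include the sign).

V ≈ -0.00416 V

The dipole potential is V = kp cosθ / r².
V = (8.99×10⁹)(4.90×10⁻³⁰)·cos120° / (2.30×10⁻⁹)² = -0.004164 V.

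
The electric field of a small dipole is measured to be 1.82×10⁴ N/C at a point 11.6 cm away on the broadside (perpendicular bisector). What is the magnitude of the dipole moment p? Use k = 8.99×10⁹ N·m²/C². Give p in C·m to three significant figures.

p ≈ 3.16×10⁻⁹ C·m

In the equatorial plane E = kp/r³, so p = Er³/(k).
p = (1.82×10⁴)·(0.116)³ / (8.99×10⁹) = 3.160×10⁻⁹ C·m.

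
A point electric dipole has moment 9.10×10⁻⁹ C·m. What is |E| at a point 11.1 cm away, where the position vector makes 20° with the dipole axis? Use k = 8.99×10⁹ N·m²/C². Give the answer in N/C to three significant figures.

At angle θ the dipole field magnitude is E = (kp/r³)·√(1 + 3cos²θ).
kp/r³ = (8.99×10⁹)(9.10×10⁻⁹) / (0.111)³ = 5.982×10⁴ N/C.
√(1 + 3cos²20°) = √(1 + 3·0.8830) = √3.6491 ≈ 1.9103.
E ≈ 5.982×10⁴ × 1.910 = 1.143×10⁵ N/C.

E ≈ 1.14×10⁵ N/C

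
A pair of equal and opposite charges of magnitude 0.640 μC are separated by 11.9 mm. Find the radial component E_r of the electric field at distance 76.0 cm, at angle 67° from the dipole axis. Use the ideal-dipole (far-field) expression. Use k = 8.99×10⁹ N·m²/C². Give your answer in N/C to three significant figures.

Dipole moment p = qd = (6.40×10⁻⁷ C)(0.0119 m) = 7.616×10⁻⁹ C·m.
For a dipole, E_r = (2kp cosθ)/r³.
kp/r³ = (8.99×10⁹)(7.616×10⁻⁹)/(0.760)³ = 156.0 N/C.
E_r = 2·156.0·cos67° = 121.9 N/C.

E_r ≈ 122 N/C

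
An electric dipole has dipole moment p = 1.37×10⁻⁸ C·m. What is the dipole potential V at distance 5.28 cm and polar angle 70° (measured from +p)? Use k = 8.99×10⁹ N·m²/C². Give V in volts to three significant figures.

V ≈ 1.51×10⁴ V

The dipole potential is V = kp cosθ / r².
V = (8.99×10⁹)(1.37×10⁻⁸)·cos70° / (0.0528)² = 1.511×10⁴ V.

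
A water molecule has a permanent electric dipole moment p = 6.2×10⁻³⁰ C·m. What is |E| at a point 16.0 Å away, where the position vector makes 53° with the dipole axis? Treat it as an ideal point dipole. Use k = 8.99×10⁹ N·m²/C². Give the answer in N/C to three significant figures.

E ≈ 1.97×10⁷ N/C

At angle θ the dipole field magnitude is E = (kp/r³)·√(1 + 3cos²θ).
kp/r³ = (8.99×10⁹)(6.20×10⁻³⁰) / (1.60×10⁻⁹)³ = 1.361×10⁷ N/C.
√(1 + 3cos²53°) = √(1 + 3·0.3622) = √2.0865 ≈ 1.4445.
E ≈ 1.361×10⁷ × 1.444 = 1.966×10⁷ N/C.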